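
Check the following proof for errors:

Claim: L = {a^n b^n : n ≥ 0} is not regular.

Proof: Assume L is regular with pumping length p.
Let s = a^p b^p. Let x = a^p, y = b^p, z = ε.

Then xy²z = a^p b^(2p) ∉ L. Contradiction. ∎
The proof is INCORRECT.

Error: The decomposition violates |xy| ≤ p.
With x = a^p and y = b^p, we have |xy| = 2p > p.
The pumping lemma requires |xy| ≤ p, so y must be within the first p characters.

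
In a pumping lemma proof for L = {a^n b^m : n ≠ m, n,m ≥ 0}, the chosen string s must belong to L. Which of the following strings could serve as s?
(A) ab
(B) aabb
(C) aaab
(C) aaab

The pumping lemma is applied to a string s that lies in L, so first check membership of each option:
- (A) ab = a^1 b^1 has n = m = 1, so it is not in L ✗
- (B) aabb = a^2 b^2 has n = m = 2, so it is not in L ✗
- (C) aaab = a^3 b^1 with 3 ≠ 1, so it is in L ✓

Only (C) aaab is in L, so it is the only candidate that could play the role of s.
(In a complete proof one picks s in terms of the pumping length p so that |s| ≥ p is guaranteed; a fixed string like aaab illustrates the shape of such an s.)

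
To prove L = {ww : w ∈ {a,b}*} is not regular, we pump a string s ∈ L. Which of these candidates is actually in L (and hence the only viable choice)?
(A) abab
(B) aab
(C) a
(A) abab

The pumping lemma is applied to a string s that lies in L, so first check membership of each option:
- (A) abab splits into halves ab · ab, which are equal, so it is in L (w = ab) ✓
- (B) aab has odd length 3, so it cannot be written as ww and is not in L ✗
- (C) a has odd length 1, so it cannot be written as ww and is not in L ✗

Only (A) abab is in L, so it is the only candidate that could play the role of s.
(In a complete proof one picks s in terms of the pumping length p so that |s| ≥ p is guaranteed; a fixed string like abab illustrates the shape of such an s.)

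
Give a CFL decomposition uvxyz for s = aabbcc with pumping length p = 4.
u='a', v='a', x='bb', y='c', z='c'

For s = aabbcc with pumping length p = 4:

One valid decomposition:
- u = 'a'
- v = 'a'
- x = 'bb'
- y = 'c'
- z = 'c'

Verification:
- uvxyz = 'a' + 'a' + 'bb' + 'c' + 'c' = aabbcc ✓
- |vxy| = |'abbc'| = 4 ≤ 4 ✓
- |vy| = |'ac'| = 2 > 0 ✓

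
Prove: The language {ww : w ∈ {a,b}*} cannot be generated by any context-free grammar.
Assume for contradiction that L is context-free, and let p ≥ 1 be the pumping length given by the pumping lemma for CFLs.
Choose s = a^p b^p a^p b^p. Then s ∈ L (take w = a^p b^p) and |s| = 4p ≥ p.
By the CFL pumping lemma, s = uvxyz for some u, v, x, y, z with |vxy| ≤ p, |vy| ≥ 1, and uv^i xy^i z ∈ L for every i ≥ 0.

Write s as four blocks A₁ B₁ A₂ B₂ with A₁ = A₂ = a^p and B₁ = B₂ = b^p. Since |vxy| ≤ p, the window vxy lies inside at most two adjacent blocks. Take i = 0 and let t = uxz, so |t| = 4p − |vy| with 1 ≤ |vy| ≤ p. If |t| is odd, t ∉ L immediately, so assume |vy| is even (hence |vy| ≥ 2) and |t|/2 = 2p − |vy|/2, which satisfies p ≤ |t|/2 ≤ 2p − 1.

Case 1 (vxy inside A₁B₁): t = a^(p−j) b^(p−l) a^p b^p with j + l = |vy|. The second half of t has length < 2p, so it is a suffix of the trailing a^p b^p and ends in b; the first half is a^(p−j) b^(p−l) a^((j+l)/2), which ends in a because (j+l)/2 ≥ 1. The halves differ, so t ∉ L.

Case 2 (vxy inside B₁A₂, straddling the middle): t = a^p b^(p−j) a^(p−l) b^p with j + l = |vy|. If t = ww, then w is a prefix of t of length ≥ p, so w begins with a^p; and w is a suffix of t of length ≥ p, so w ends with b^p. That forces |w| ≥ 2p, contradicting |w| = |t|/2 ≤ 2p − 1. So t ∉ L.

Case 3 (vxy inside A₂B₂): t = a^p b^p a^(p−j) b^(p−l) with j + l = |vy|. The first half of t is a prefix of a^p b^p, so it begins with a; the second half is b^((j+l)/2) a^(p−j) b^(p−l), which begins with b. The halves differ, so t ∉ L.

In every case uv⁰xy⁰z = uxz ∉ L.

This contradicts the CFL pumping lemma, which requires uv^i xy^i z ∈ L for all i ≥ 0.
Hence L = {ww : w ∈ {a,b}*} is not context-free. ∎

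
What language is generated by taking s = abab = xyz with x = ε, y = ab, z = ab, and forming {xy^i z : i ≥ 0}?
{xy^i z : i ≥ 0} = {(ab)^(i+1) : i ≥ 0} = {ab, abab, ababab, ...}

With x = ε, y = ab, z = ab: Pumping 'ab' gives strings of alternating a's and b's.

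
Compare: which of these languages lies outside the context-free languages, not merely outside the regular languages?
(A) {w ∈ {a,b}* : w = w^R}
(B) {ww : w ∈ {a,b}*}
(B) {ww : w ∈ {a,b}*}

(B) {ww : w ∈ {a,b}*} requires the CFL pumping lemma.

- {w ∈ {a,b}* : w = w^R} is context-free (but not regular)
  • Can be shown non-regular with the regular pumping lemma
  • After pumping, the string is no longer symmetric

- {ww : w ∈ {a,b}*} is NOT context-free
  • Requires the CFL pumping lemma to prove
  • Cannot verify equality of two arbitrary substrings

The CFL pumping lemma is "stronger" in that it can prove non-membership
in the larger class of context-free languages.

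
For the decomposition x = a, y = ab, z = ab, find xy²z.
aababab

Given x = 'a', y = 'ab', z = 'ab' and i = 2:

xy^2z = x + y·y·...·y (2 times) + z
       = 'a' + 'ab'^2 + 'ab'
       = 'a' + 'abab' + 'ab'
       = 'aababab'

The pumped string is 'aababab' with length 7.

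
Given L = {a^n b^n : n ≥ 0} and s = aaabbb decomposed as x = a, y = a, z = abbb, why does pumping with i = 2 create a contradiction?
xy²z = aaaabbb ∉ L

Pumping with i = 2 replaces y = a by y² = aa:
- Original: s = xyz = aaabbb; aaabbb = a^3 b^3 has equal counts (3 = 3), so it is in L
- Pumped: xy²z = a · aa · abbb = aaaabbb
- aaaabbb has 4 a's and 3 b's; 4 ≠ 3, so it is not in L

The pumping lemma would require xy²z ∈ L, so this decomposition yields a contradiction.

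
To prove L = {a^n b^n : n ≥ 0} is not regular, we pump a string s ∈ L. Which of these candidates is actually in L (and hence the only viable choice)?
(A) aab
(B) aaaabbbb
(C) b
(B) aaaabbbb

The pumping lemma is applied to a string s that lies in L, so first check membership of each option:
- (A) aab has 2 a's and 1 b's; 2 ≠ 1, so it is not in L ✗
- (B) aaaabbbb = a^4 b^4 has equal counts (4 = 4), so it is in L ✓
- (C) b has 0 a's and 1 b's; 0 ≠ 1, so it is not in L ✗

Only (B) aaaabbbb is in L, so it is the only candidate that could play the role of s.
(In a complete proof one picks s in terms of the pumping length p so that |s| ≥ p is guaranteed; a fixed string like aaaabbbb illustrates the shape of such an s.)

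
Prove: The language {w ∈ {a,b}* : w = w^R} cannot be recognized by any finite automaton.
Assume for contradiction that L is regular, and let p ≥ 1 be the pumping length given by the pumping lemma.
Choose s = a^p b a^p. Then s ∈ L (it reads the same in both directions) and |s| = 2p + 1 ≥ p.
By the pumping lemma, s = xyz for some x, y, z with |xy| ≤ p, |y| ≥ 1, and xy^i z ∈ L for every i ≥ 0.
Since |xy| ≤ p and the first p symbols of s are all a's, y = a^k for some k with 1 ≤ k ≤ p.

Take i = 2: xy²z = a^(p + k) b a^p.
Its reversal is a^p b a^(p + k). These differ because the block of a's before the unique b has length p + k in one and p in the other, and p + k ≠ p since k ≥ 1. So xy²z is not a palindrome, i.e. xy²z ∉ L.

This contradicts the pumping lemma, which requires xy^i z ∈ L for all i ≥ 0.
Hence L = {w ∈ {a,b}* : w = w^R} is not regular. ∎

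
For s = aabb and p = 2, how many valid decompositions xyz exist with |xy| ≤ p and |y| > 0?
3

For s = 'aabb' with pumping length p = 2:

Constraints: |xy| ≤ 2, |y| > 0

Valid decompositions (|xy| ≤ p, |y| ≥ 1):
  • x='', y='a', z='abb'
  • x='a', y='a', z='bb'
  • x='', y='aa', z='bb'

Total count: 3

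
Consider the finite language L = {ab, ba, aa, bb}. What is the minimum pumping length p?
p = 3

For a finite language L, the pumping lemma holds vacuously if p > max|s| for s ∈ L.

The longest string in L = {ab, ba, aa, bb} has length 2.
If p = 3, then no string s ∈ L has |s| ≥ p, so the condition is vacuously true.

The minimum pumping length is p = 3.

Why no smaller p works: for any p ≤ 2, the longest string s ∈ L has |s| = 2 ≥ p, so it would
have to be pumpable; but pumping up (i = 2, 3, ...) produces ever longer strings, which cannot all lie in the
finite language L. So the pumping property fails for every p ≤ 2.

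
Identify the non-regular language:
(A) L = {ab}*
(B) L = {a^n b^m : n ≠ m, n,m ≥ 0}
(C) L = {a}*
(B) {a^n b^m : n ≠ m, n,m ≥ 0}

(B) L = {a^n b^m : n ≠ m, n,m ≥ 0} is NOT regular.

The pumping lemma can be used to prove this:
After pumping a's, we can make n = m

The other languages are regular because they can be recognized by finite automata.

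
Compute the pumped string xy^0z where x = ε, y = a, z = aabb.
aabb

Given x = '', y = 'a', z = 'aabb' and i = 0:

xy^0z = x + y·y·...·y (0 times) + z
       = '' + 'a'^0 + 'aabb'
       = '' + '' + 'aabb'
       = 'aabb'

The pumped string is 'aabb' with length 4.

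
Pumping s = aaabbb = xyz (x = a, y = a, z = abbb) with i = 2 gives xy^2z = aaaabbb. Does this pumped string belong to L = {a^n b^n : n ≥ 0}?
No

xy²z = a · aa · abbb = aaaabbb.
aaaabbb has 4 a's and 3 b's; 4 ≠ 3, so it is not in L.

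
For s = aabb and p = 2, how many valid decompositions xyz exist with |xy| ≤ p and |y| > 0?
3

For s = 'aabb' with pumping length p = 2:

Constraints: |xy| ≤ 2, |y| > 0

Valid decompositions (|xy| ≤ p, |y| ≥ 1):
  • x='', y='a', z='abb'
  • x='a', y='a', z='bb'
  • x='', y='aa', z='bb'

Total count: 3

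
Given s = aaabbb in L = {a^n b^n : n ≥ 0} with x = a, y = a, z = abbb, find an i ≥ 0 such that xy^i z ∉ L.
i = 2

xy²z = a · aa · abbb = aaaabbb; aaaabbb has 4 a's and 3 b's; 4 ≠ 3, so it is not in L.
(Other choices also work, e.g. i = 0, 3; only i = 1 is guaranteed to stay in L since xy¹z = s.)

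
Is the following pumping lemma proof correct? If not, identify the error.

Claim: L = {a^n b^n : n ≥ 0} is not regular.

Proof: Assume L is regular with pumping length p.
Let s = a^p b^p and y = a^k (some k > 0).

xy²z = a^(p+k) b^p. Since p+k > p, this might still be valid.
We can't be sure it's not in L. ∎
The proof is INCORRECT.

Error: The conclusion is wrong.
xy²z = a^(p+k) b^p is definitely NOT in L because the number of a's (p+k) ≠ number of b's (p).
The proof incorrectly doubts what is actually a valid contradiction.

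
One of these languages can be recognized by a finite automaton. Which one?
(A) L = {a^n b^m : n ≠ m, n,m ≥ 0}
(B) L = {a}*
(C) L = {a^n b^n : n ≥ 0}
(B) {a}*

(B) L = {a}* is regular.

This can be recognized by a finite automaton (DFA/NFA).
Regular expressions like {a}* define regular languages.

The other choices are not regular:
- {a^n b^n : n ≥ 0}: After pumping, the number of a's and b's become unequal
- {a^n b^m : n ≠ m, n,m ≥ 0}: After pumping a's, we can make n = m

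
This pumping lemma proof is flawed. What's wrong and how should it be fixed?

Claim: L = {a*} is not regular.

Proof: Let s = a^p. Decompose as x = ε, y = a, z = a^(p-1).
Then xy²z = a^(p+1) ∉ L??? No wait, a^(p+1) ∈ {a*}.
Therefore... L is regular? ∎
Error: The proof attempts to show a*  is not regular, but a* IS regular!

Correction: a* is a regular language (recognized by a simple DFA with one accepting state and self-loop on 'a'). The pumping lemma can only prove non-regularity, not regularity. For regular languages, pumping always works.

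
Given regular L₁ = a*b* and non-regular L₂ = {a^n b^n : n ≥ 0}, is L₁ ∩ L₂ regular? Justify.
No — L₁ ∩ L₂ is not regular.

Every string a^n b^n already lies in a*b*, so L₁ ∩ L₂ = {a^n b^n : n ≥ 0} = L₂ itself, which is the standard non-regular language (pump s = a^p b^p).

Note that the bare facts "L₁ regular, L₂ non-regular" do not settle the question by themselves: the closure of regular languages under ∪, ∩, complement and difference applies only when BOTH operands are regular. With a non-regular operand the result can come out regular or non-regular depending on the specific languages, so one has to work out L₁ ∩ L₂ for this particular pair, as above.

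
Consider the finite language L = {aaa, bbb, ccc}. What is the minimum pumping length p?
p = 4

For a finite language L, the pumping lemma holds vacuously if p > max|s| for s ∈ L.

The longest string in L = {aaa, bbb, ccc} has length 3.
If p = 4, then no string s ∈ L has |s| ≥ p, so the condition is vacuously true.

The minimum pumping length is p = 4.

Why no smaller p works: for any p ≤ 3, the longest string s ∈ L has |s| = 3 ≥ p, so it would
have to be pumpable; but pumping up (i = 2, 3, ...) produces ever longer strings, which cannot all lie in the
finite language L. So the pumping property fails for every p ≤ 3.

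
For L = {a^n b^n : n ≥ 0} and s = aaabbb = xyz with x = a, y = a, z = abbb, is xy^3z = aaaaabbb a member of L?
No

xy³z = a · aaa · abbb = aaaaabbb.
aaaaabbb has 5 a's and 3 b's; 5 ≠ 3, so it is not in L.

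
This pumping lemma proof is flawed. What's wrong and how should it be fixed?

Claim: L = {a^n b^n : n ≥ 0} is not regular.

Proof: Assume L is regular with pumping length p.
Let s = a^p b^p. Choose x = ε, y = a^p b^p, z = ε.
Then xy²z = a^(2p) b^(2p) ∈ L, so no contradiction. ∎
Error: The decomposition violates |xy| ≤ p. With y = a^p b^p, |xy| = |y| = 2p > p. (The proof also miscomputes xy²z, which would be a^p b^p a^p b^p rather than a^(2p) b^(2p), and it wrongly treats one harmless decomposition as settling the matter — the prover does not get to choose the decomposition.)

Correction: The pumping lemma requires |xy| ≤ p, and the argument must handle every decomposition satisfying |xy| ≤ p, |y| ≥ 1. Since s starts with p a's, any such y consists only of a's, say y = a^k with k ≥ 1. Then xy²z = a^(p+k) b^p has unequal numbers of a's and b's, so xy²z ∉ L — the required contradiction.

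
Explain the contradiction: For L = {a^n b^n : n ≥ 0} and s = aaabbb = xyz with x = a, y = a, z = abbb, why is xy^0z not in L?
xy⁰z = aabbb ∉ L

Pumping with i = 0 replaces y = a by y⁰ = ε:
- Original: s = xyz = aaabbb; aaabbb = a^3 b^3 has equal counts (3 = 3), so it is in L
- Pumped: xy⁰z = a · ε · abbb = aabbb
- aabbb has 2 a's and 3 b's; 2 ≠ 3, so it is not in L

The pumping lemma would require xy⁰z ∈ L, so this decomposition yields a contradiction.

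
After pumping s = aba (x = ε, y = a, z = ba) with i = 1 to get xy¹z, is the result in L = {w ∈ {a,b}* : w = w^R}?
Yes

xy¹z = ε · a · ba = aba.
aba reversed is aba, the same string, so it is a palindrome and is in L.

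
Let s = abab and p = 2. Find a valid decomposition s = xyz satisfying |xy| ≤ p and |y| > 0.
x = '', y = 'ab', z = 'ab'

For s = abab and p = 2, one valid decomposition is:
- x = '' (length 0)
- y = 'ab' (length 2)
- z = 'ab' (length 2)

Verification:
- xyz = '' + 'ab' + 'ab' = abab ✓
- |xy| = 2 ≤ 2 ✓
- |y| = 2 > 0 ✓

All pumping lemma constraints are satisfied.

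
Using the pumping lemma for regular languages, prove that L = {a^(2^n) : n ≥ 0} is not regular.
Assume for contradiction that L is regular, and let p ≥ 1 be the pumping length given by the pumping lemma.
Choose s = a^(2^p). Then s ∈ L and |s| = 2^p ≥ p.
By the pumping lemma, s = xyz for some x, y, z with |xy| ≤ p, |y| ≥ 1, and xy^i z ∈ L for every i ≥ 0.
Here y = a^k for some k with 1 ≤ k ≤ |xy| ≤ p, and p < 2^p.

Take i = 2: |xy²z| = 2^p + k.
Now 2^p < 2^p + k ≤ 2^p + p < 2^p + 2^p = 2^(p+1).
So |xy²z| lies strictly between the consecutive powers of two 2^p and 2^(p+1), hence is not a power of 2, and xy²z ∉ L.

This contradicts the pumping lemma, which requires xy^i z ∈ L for all i ≥ 0.
Hence L = {a^(2^n) : n ≥ 0} is not regular. ∎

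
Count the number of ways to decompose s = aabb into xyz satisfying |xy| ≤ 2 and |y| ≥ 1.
3

For s = 'aabb' with pumping length p = 2:

Constraints: |xy| ≤ 2, |y| > 0

Valid decompositions (|xy| ≤ p, |y| ≥ 1):
  • x='', y='a', z='abb'
  • x='a', y='a', z='bb'
  • x='', y='aa', z='bb'

Total count: 3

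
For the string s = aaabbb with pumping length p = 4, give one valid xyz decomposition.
x = '', y = 'aa', z = 'abbb'

For s = aaabbb and p = 4, one valid decomposition is:
- x = '' (length 0)
- y = 'aa' (length 2)
- z = 'abbb' (length 4)

Verification:
- xyz = '' + 'aa' + 'abbb' = aaabbb ✓
- |xy| = 2 ≤ 4 ✓
- |y| = 2 > 0 ✓

All pumping lemma constraints are satisfied.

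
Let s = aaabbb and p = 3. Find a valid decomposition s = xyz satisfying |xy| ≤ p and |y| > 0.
x = 'aa', y = 'a', z = 'bbb'

For s = aaabbb and p = 3, one valid decomposition is:
- x = 'aa' (length 2)
- y = 'a' (length 1)
- z = 'bbb' (length 3)

Verification:
- xyz = 'aa' + 'a' + 'bbb' = aaabbb ✓
- |xy| = 3 ≤ 3 ✓
- |y| = 1 > 0 ✓

All pumping lemma constraints are satisfied.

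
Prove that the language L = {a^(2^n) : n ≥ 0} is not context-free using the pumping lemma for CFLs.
Assume for contradiction that L is context-free, and let p ≥ 1 be the pumping length given by the pumping lemma for CFLs.
Choose s = a^(2^p). Then s ∈ L and |s| = 2^p ≥ p.
By the CFL pumping lemma, s = uvxyz for some u, v, x, y, z with |vxy| ≤ p, |vy| ≥ 1, and uv^i xy^i z ∈ L for every i ≥ 0.
All symbols are a's, so only lengths matter: let k = |vy|, with 1 ≤ k ≤ |vxy| ≤ p < 2^p.

Take i = 2: |uv²xy²z| = 2^p + k, and 2^p < 2^p + k < 2^p + 2^p = 2^(p+1).
So the length lies strictly between consecutive powers of two and is not a power of 2; uv²xy²z ∉ L.

This contradicts the CFL pumping lemma, which requires uv^i xy^i z ∈ L for all i ≥ 0.
Hence L = {a^(2^n) : n ≥ 0} is not context-free. ∎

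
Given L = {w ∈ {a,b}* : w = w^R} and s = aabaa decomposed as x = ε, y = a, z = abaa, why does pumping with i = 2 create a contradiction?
xy²z = aaabaa ∉ L

Pumping with i = 2 replaces y = a by y² = aa:
- Original: s = xyz = aabaa; aabaa reversed is aabaa, the same string, so it is a palindrome and is in L
- Pumped: xy²z = ε · aa · abaa = aaabaa
- aaabaa reversed is aabaaa ≠ aaabaa, so it is not a palindrome and is not in L

The pumping lemma would require xy²z ∈ L, so this decomposition yields a contradiction.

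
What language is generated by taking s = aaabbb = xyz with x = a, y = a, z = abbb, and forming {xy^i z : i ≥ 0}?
{xy^i z : i ≥ 0} = {a^(2+i) b^3 : i ≥ 0} = {aabbb, aaabbb, aaaabbb, ...}

With x = a, y = a, z = abbb: Starting with aaabbb and pumping the second 'a', we get strings with 2+i a's followed by 3 b's for i = 0, 1, 2, ...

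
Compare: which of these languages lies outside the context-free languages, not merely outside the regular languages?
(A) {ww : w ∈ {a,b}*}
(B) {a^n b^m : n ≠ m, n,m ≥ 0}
(A) {ww : w ∈ {a,b}*}

(A) {ww : w ∈ {a,b}*} requires the CFL pumping lemma.

- {a^n b^m : n ≠ m, n,m ≥ 0} is context-free (but not regular)
  • Can be shown non-regular with the regular pumping lemma
  • After pumping a's, we can make n = m

- {ww : w ∈ {a,b}*} is NOT context-free
  • Requires the CFL pumping lemma to prove
  • Cannot verify equality of two arbitrary substrings

The CFL pumping lemma is "stronger" in that it can prove non-membership
in the larger class of context-free languages.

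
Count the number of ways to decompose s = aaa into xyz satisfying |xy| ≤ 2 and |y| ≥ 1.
3

For s = 'aaa' with pumping length p = 2:

Constraints: |xy| ≤ 2, |y| > 0

Valid decompositions (|xy| ≤ p, |y| ≥ 1):
  • x='', y='a', z='aa'
  • x='a', y='a', z='a'
  • x='', y='aa', z='a'

Total count: 3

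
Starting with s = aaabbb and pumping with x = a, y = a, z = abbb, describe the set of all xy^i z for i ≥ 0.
{xy^i z : i ≥ 0} = {a^(2+i) b^3 : i ≥ 0} = {aabbb, aaabbb, aaaabbb, ...}

With x = a, y = a, z = abbb: Starting with aaabbb and pumping the second 'a', we get strings with 2+i a's followed by 3 b's for i = 0, 1, 2, ...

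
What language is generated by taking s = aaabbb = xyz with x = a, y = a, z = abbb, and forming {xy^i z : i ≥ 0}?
{xy^i z : i ≥ 0} = {a^(2+i) b^3 : i ≥ 0} = {aabbb, aaabbb, aaaabbb, ...}

With x = a, y = a, z = abbb: Starting with aaabbb and pumping the second 'a', we get strings with 2+i a's followed by 3 b's for i = 0, 1, 2, ...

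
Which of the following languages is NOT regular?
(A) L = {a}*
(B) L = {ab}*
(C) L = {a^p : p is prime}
(C) {a^p : p is prime}

(C) L = {a^p : p is prime} is NOT regular.

The pumping lemma can be used to prove this:
After pumping, the length becomes composite

The other languages are regular because they can be recognized by finite automata.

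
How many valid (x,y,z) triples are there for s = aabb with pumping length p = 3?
6

For s = 'aabb' with pumping length p = 3:

Constraints: |xy| ≤ 3, |y| > 0

Valid decompositions (|xy| ≤ p, |y| ≥ 1):
  • x='', y='a', z='abb'
  • x='a', y='a', z='bb'
  • x='', y='aa', z='bb'
  • x='aa', y='b', z='b'
  • x='a', y='ab', z='b'
  • x='', y='aab', z='b'

Total count: 6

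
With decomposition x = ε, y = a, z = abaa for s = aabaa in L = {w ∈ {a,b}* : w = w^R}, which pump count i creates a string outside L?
i = 2

xy²z = ε · aa · abaa = aaabaa; aaabaa reversed is aabaaa ≠ aaabaa, so it is not a palindrome and is not in L.
(Other choices also work, e.g. i = 0, 3; only i = 1 is guaranteed to stay in L since xy¹z = s.)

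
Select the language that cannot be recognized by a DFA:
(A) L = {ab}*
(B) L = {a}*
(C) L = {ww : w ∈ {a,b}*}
(C) {ww : w ∈ {a,b}*}

(C) L = {ww : w ∈ {a,b}*} is NOT regular.

The pumping lemma can be used to prove this:
After pumping, the two halves no longer match

The other languages are regular because they can be recognized by finite automata.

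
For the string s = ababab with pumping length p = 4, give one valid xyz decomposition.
x = 'a', y = 'ba', z = 'bab'

For s = ababab and p = 4, one valid decomposition is:
- x = 'a' (length 1)
- y = 'ba' (length 2)
- z = 'bab' (length 3)

Verification:
- xyz = 'a' + 'ba' + 'bab' = ababab ✓
- |xy| = 3 ≤ 4 ✓
- |y| = 2 > 0 ✓

All pumping lemma constraints are satisfied.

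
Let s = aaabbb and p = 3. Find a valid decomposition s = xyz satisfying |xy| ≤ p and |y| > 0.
x = 'a', y = 'a', z = 'abbb'

For s = aaabbb and p = 3, one valid decomposition is:
- x = 'a' (length 1)
- y = 'a' (length 1)
- z = 'abbb' (length 4)

Verification:
- xyz = 'a' + 'a' + 'abbb' = aaabbb ✓
- |xy| = 2 ≤ 3 ✓
- |y| = 1 > 0 ✓

All pumping lemma constraints are satisfied.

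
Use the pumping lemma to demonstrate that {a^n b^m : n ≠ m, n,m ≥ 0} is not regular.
Assume for contradiction that L is regular, and let p ≥ 1 be the pumping length given by the pumping lemma.
Choose s = a^p b^(p + p!). Then s ∈ L because p ≠ p + p! (as p! ≥ 1), and |s| ≥ p.
By the pumping lemma, s = xyz for some x, y, z with |xy| ≤ p, |y| ≥ 1, and xy^i z ∈ L for every i ≥ 0.
Since |xy| ≤ p and the first p symbols of s are all a's, y = a^k for some k with 1 ≤ k ≤ p.
For every i ≥ 0, xy^i z = a^(p + (i − 1)k) b^(p + p!).

Because 1 ≤ k ≤ p, k divides p!. Let t = p!/k (a positive integer) and take i = t + 1.
Then the number of a's is p + tk = p + p!, which equals the number of b's.
So xy^(t+1) z = a^(p + p!) b^(p + p!) has equally many a's and b's and is NOT in L.

This contradicts the pumping lemma, which requires xy^i z ∈ L for all i ≥ 0.
Hence L = {a^n b^m : n ≠ m, n,m ≥ 0} is not regular. ∎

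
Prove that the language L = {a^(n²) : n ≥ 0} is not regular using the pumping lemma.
Assume for contradiction that L is regular, and let p ≥ 1 be the pumping length given by the pumping lemma.
Choose s = a^(p²). Then s ∈ L and |s| = p² ≥ p.
By the pumping lemma, s = xyz for some x, y, z with |xy| ≤ p, |y| ≥ 1, and xy^i z ∈ L for every i ≥ 0.
Here y = a^k for some k with 1 ≤ k ≤ |xy| ≤ p.

Take i = 2: |xy²z| = p² + k.
Now p² < p² + k ≤ p² + p < p² + 2p + 1 = (p + 1)².
So |xy²z| lies strictly between the consecutive squares p² and (p + 1)², hence is not a perfect square, and xy²z ∉ L.

This contradicts the pumping lemma, which requires xy^i z ∈ L for all i ≥ 0.
Hence L = {a^(n²) : n ≥ 0} is not regular. ∎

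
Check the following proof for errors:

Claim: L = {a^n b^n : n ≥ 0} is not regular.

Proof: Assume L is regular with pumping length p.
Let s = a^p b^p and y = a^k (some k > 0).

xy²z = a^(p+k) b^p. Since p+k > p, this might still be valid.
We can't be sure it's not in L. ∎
The proof is INCORRECT.

Error: The conclusion is wrong.
xy²z = a^(p+k) b^p is definitely NOT in L because the number of a's (p+k) ≠ number of b's (p).
The proof incorrectly doubts what is actually a valid contradiction.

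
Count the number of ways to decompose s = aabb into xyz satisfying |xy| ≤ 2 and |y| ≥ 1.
3

For s = 'aabb' with pumping length p = 2:

Constraints: |xy| ≤ 2, |y| > 0

Valid decompositions (|xy| ≤ p, |y| ≥ 1):
  • x='', y='a', z='abb'
  • x='a', y='a', z='bb'
  • x='', y='aa', z='bb'

Total count: 3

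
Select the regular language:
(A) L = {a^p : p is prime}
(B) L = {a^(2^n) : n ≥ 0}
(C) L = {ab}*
(C) {ab}*

(C) L = {ab}* is regular.

This can be recognized by a finite automaton (DFA/NFA).
Regular expressions like {ab}* define regular languages.

The other choices are not regular:
- {a^p : p is prime}: After pumping, the length becomes composite
- {a^(2^n) : n ≥ 0}: After pumping, length is no longer a power of 2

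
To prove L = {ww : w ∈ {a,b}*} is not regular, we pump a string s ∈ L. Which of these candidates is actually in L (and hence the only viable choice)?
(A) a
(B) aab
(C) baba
(C) baba

The pumping lemma is applied to a string s that lies in L, so first check membership of each option:
- (A) a has odd length 1, so it cannot be written as ww and is not in L ✗
- (B) aab has odd length 3, so it cannot be written as ww and is not in L ✗
- (C) baba splits into halves ba · ba, which are equal, so it is in L (w = ba) ✓

Only (C) baba is in L, so it is the only candidate that could play the role of s.
(In a complete proof one picks s in terms of the pumping length p so that |s| ≥ p is guaranteed; a fixed string like baba illustrates the shape of such an s.)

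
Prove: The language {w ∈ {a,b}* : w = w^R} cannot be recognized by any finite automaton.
Assume for contradiction that L is regular, and let p ≥ 1 be the pumping length given by the pumping lemma.
Choose s = a^p b a^p. Then s ∈ L (it reads the same in both directions) and |s| = 2p + 1 ≥ p.
By the pumping lemma, s = xyz for some x, y, z with |xy| ≤ p, |y| ≥ 1, and xy^i z ∈ L for every i ≥ 0.
Since |xy| ≤ p and the first p symbols of s are all a's, y = a^k for some k with 1 ≤ k ≤ p.

Take i = 0: xy⁰z = a^(p − k) b a^p.
Its reversal is a^p b a^(p − k). These differ because the block of a's before the unique b has length p − k in one and p in the other, and p − k ≠ p since k ≥ 1. So xy⁰z is not a palindrome, i.e. xy⁰z ∉ L.

This contradicts the pumping lemma, which requires xy^i z ∈ L for all i ≥ 0.
Hence L = {w ∈ {a,b}* : w = w^R} is not regular. ∎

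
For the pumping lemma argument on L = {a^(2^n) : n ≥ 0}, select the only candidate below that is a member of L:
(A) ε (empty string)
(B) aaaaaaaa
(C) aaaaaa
(B) aaaaaaaa

The pumping lemma is applied to a string s that lies in L, so first check membership of each option:
- (A) ε has length 0, which is not a power of 2, so it is not in L ✗
- (B) aaaaaaaa has length 8 = 2^3, so it is in L ✓
- (C) aaaaaa has length 6, strictly between 2^2 = 4 and 2^3 = 8, so it is not in L ✗

Only (B) aaaaaaaa is in L, so it is the only candidate that could play the role of s.
(In a complete proof one picks s in terms of the pumping length p so that |s| ≥ p is guaranteed; a fixed string like aaaaaaaa illustrates the shape of such an s.)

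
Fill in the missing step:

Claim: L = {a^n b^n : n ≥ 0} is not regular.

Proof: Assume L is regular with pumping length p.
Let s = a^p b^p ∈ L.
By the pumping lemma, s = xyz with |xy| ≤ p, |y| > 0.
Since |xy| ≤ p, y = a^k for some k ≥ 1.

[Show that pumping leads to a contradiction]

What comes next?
Consider xy²z = a^(p+k) b^p.

Since k ≥ 1, we have p + k > p.
So xy²z has more a's than b's: (p+k) a's vs p b's.
This means xy²z ∉ L because a^n b^n requires equal counts.

This contradicts the pumping lemma which states xy²z ∈ L.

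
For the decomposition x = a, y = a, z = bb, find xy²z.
aaabb

Given x = 'a', y = 'a', z = 'bb' and i = 2:

xy^2z = x + y·y·...·y (2 times) + z
       = 'a' + 'a'^2 + 'bb'
       = 'a' + 'aa' + 'bb'
       = 'aaabb'

The pumped string is 'aaabb' with length 5.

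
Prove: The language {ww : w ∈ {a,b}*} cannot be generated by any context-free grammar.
Assume for contradiction that L is context-free, and let p ≥ 1 be the pumping length given by the pumping lemma for CFLs.
Choose s = a^p b^p a^p b^p. Then s ∈ L (take w = a^p b^p) and |s| = 4p ≥ p.
By the CFL pumping lemma, s = uvxyz for some u, v, x, y, z with |vxy| ≤ p, |vy| ≥ 1, and uv^i xy^i z ∈ L for every i ≥ 0.

Write s as four blocks A₁ B₁ A₂ B₂ with A₁ = A₂ = a^p and B₁ = B₂ = b^p. Since |vxy| ≤ p, the window vxy lies inside at most two adjacent blocks. Take i = 0 and let t = uxz, so |t| = 4p − |vy| with 1 ≤ |vy| ≤ p. If |t| is odd, t ∉ L immediately, so assume |vy| is even (hence |vy| ≥ 2) and |t|/2 = 2p − |vy|/2, which satisfies p ≤ |t|/2 ≤ 2p − 1.

Case 1 (vxy inside A₁B₁): t = a^(p−j) b^(p−l) a^p b^p with j + l = |vy|. The second half of t has length < 2p, so it is a suffix of the trailing a^p b^p and ends in b; the first half is a^(p−j) b^(p−l) a^((j+l)/2), which ends in a because (j+l)/2 ≥ 1. The halves differ, so t ∉ L.

Case 2 (vxy inside B₁A₂, straddling the middle): t = a^p b^(p−j) a^(p−l) b^p with j + l = |vy|. If t = ww, then w is a prefix of t of length ≥ p, so w begins with a^p; and w is a suffix of t of length ≥ p, so w ends with b^p. That forces |w| ≥ 2p, contradicting |w| = |t|/2 ≤ 2p − 1. So t ∉ L.

Case 3 (vxy inside A₂B₂): t = a^p b^p a^(p−j) b^(p−l) with j + l = |vy|. The first half of t is a prefix of a^p b^p, so it begins with a; the second half is b^((j+l)/2) a^(p−j) b^(p−l), which begins with b. The halves differ, so t ∉ L.

In every case uv⁰xy⁰z = uxz ∉ L.

This contradicts the CFL pumping lemma, which requires uv^i xy^i z ∈ L for all i ≥ 0.
Hence L = {ww : w ∈ {a,b}*} is not context-free. ∎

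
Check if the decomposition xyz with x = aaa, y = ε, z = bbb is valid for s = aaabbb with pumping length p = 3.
Violated: |y| > 0

The decomposition x = aaa, y = ε, z = bbb for s = aaabbb with p = 3
violates the constraint: |y| > 0

|y| = 0, but the pumping lemma requires |y| > 0 (y must be non-empty).

Pumping lemma constraints:
1. xyz = s (decomposition is valid)
2. |xy| ≤ p
3. |y| > 0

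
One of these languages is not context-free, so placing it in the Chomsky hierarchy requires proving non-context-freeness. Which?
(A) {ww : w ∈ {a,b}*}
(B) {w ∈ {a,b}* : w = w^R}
(A) {ww : w ∈ {a,b}*}

(A) {ww : w ∈ {a,b}*} requires the CFL pumping lemma.

- {w ∈ {a,b}* : w = w^R} is context-free (but not regular)
  • Can be shown non-regular with the regular pumping lemma
  • After pumping, the string is no longer symmetric

- {ww : w ∈ {a,b}*} is NOT context-free
  • Requires the CFL pumping lemma to prove
  • Cannot verify equality of two arbitrary substrings

The CFL pumping lemma is "stronger" in that it can prove non-membership
in the larger class of context-free languages.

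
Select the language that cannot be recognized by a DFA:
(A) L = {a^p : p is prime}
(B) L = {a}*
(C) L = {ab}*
(A) {a^p : p is prime}

(A) L = {a^p : p is prime} is NOT regular.

The pumping lemma can be used to prove this:
After pumping, the length becomes composite

The other languages are regular because they can be recognized by finite automata.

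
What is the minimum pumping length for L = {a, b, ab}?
p = 3

For a finite language L, the pumping lemma holds vacuously if p > max|s| for s ∈ L.

The longest string in L = {a, b, ab} has length 2.
If p = 3, then no string s ∈ L has |s| ≥ p, so the condition is vacuously true.

The minimum pumping length is p = 3.

Why no smaller p works: for any p ≤ 2, the longest string s ∈ L has |s| = 2 ≥ p, so it would
have to be pumpable; but pumping up (i = 2, 3, ...) produces ever longer strings, which cannot all lie in the
finite language L. So the pumping property fails for every p ≤ 2.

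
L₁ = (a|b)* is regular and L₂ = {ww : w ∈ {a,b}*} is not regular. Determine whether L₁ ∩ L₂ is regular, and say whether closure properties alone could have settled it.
No — L₁ ∩ L₂ is not regular.

(a|b)* is all strings over {a,b}, so L₁ ∩ L₂ = {ww : w ∈ {a,b}*} = L₂ itself, which is not regular (pump s = a^p b a^p b).

Note that the bare facts "L₁ regular, L₂ non-regular" do not settle the question by themselves: the closure of regular languages under ∪, ∩, complement and difference applies only when BOTH operands are regular. With a non-regular operand the result can come out regular or non-regular depending on the specific languages, so one has to work out L₁ ∩ L₂ for this particular pair, as above.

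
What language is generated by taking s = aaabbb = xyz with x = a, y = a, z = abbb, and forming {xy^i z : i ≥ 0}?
{xy^i z : i ≥ 0} = {a^(2+i) b^3 : i ≥ 0} = {aabbb, aaabbb, aaaabbb, ...}

With x = a, y = a, z = abbb: Starting with aaabbb and pumping the second 'a', we get strings with 2+i a's followed by 3 b's for i = 0, 1, 2, ...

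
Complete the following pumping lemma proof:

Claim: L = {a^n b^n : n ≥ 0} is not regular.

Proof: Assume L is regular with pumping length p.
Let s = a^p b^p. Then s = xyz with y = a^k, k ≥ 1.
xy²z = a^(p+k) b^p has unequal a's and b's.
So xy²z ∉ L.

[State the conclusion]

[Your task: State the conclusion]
This contradicts the pumping lemma for regular languages,
which guarantees xy^i z ∈ L for all i ≥ 0.

Since our assumption that L is regular leads to a contradiction,
we conclude that L = {a^n b^n : n ≥ 0} is NOT regular. ∎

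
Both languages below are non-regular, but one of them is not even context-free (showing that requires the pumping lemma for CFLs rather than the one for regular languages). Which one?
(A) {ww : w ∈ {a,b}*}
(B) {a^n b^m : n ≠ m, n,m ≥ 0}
(A) {ww : w ∈ {a,b}*}

(A) {ww : w ∈ {a,b}*} requires the CFL pumping lemma.

- {a^n b^m : n ≠ m, n,m ≥ 0} is context-free (but not regular)
  • Can be shown non-regular with the regular pumping lemma
  • After pumping a's, we can make n = m

- {ww : w ∈ {a,b}*} is NOT context-free
  • Requires the CFL pumping lemma to prove
  • Cannot verify equality of two arbitrary substrings

The CFL pumping lemma is "stronger" in that it can prove non-membership
in the larger class of context-free languages.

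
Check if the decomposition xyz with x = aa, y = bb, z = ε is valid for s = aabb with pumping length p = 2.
Violated: |xy| ≤ p

The decomposition x = aa, y = bb, z = ε for s = aabb with p = 2
violates the constraint: |xy| ≤ p

|xy| = |aabb| = 4 > 2 = p. The decomposition puts too many characters in xy.

Pumping lemma constraints:
1. xyz = s (decomposition is valid)
2. |xy| ≤ p
3. |y| > 0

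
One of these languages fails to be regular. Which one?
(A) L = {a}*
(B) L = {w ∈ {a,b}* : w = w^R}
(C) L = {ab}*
(B) {w ∈ {a,b}* : w = w^R}

(B) L = {w ∈ {a,b}* : w = w^R} is NOT regular.

The pumping lemma can be used to prove this:
After pumping, the string is no longer symmetric

The other languages are regular because they can be recognized by finite automata.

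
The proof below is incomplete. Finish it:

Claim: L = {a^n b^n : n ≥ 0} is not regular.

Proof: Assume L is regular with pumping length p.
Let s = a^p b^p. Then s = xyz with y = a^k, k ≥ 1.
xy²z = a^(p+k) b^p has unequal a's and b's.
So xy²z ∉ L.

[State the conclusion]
This contradicts the pumping lemma for regular languages,
which guarantees xy^i z ∈ L for all i ≥ 0.

Since our assumption that L is regular leads to a contradiction,
we conclude that L = {a^n b^n : n ≥ 0} is NOT regular. ∎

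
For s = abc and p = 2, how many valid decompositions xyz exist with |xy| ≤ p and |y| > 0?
3

For s = 'abc' with pumping length p = 2:

Constraints: |xy| ≤ 2, |y| > 0

Valid decompositions (|xy| ≤ p, |y| ≥ 1):
  • x='', y='a', z='bc'
  • x='a', y='b', z='c'
  • x='', y='ab', z='c'

Total count: 3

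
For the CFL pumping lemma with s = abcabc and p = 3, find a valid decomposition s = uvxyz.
u='ab', v='c', x='a', y='b', z='c'

For s = abcabc with pumping length p = 3:

One valid decomposition:
- u = 'ab'
- v = 'c'
- x = 'a'
- y = 'b'
- z = 'c'

Verification:
- uvxyz = 'ab' + 'c' + 'a' + 'b' + 'c' = abcabc ✓
- |vxy| = |'cab'| = 3 ≤ 3 ✓
- |vy| = |'cb'| = 2 > 0 ✓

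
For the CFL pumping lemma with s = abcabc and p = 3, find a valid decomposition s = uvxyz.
u='ab', v='c', x='a', y='b', z='c'

For s = abcabc with pumping length p = 3:

One valid decomposition:
- u = 'ab'
- v = 'c'
- x = 'a'
- y = 'b'
- z = 'c'

Verification:
- uvxyz = 'ab' + 'c' + 'a' + 'b' + 'c' = abcabc ✓
- |vxy| = |'cab'| = 3 ≤ 3 ✓
- |vy| = |'cb'| = 2 > 0 ✓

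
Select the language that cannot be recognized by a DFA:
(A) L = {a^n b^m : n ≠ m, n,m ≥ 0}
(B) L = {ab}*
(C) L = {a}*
(A) {a^n b^m : n ≠ m, n,m ≥ 0}

(A) L = {a^n b^m : n ≠ m, n,m ≥ 0} is NOT regular.

The pumping lemma can be used to prove this:
After pumping a's, we can make n = m

The other languages are regular because they can be recognized by finite automata.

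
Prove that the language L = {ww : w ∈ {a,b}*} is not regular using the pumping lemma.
Assume for contradiction that L is regular, and let p ≥ 1 be the pumping length given by the pumping lemma.
Choose s = a^p b a^p b. Then s ∈ L (take w = a^p b) and |s| = 2p + 2 ≥ p.
By the pumping lemma, s = xyz for some x, y, z with |xy| ≤ p, |y| ≥ 1, and xy^i z ∈ L for every i ≥ 0.
Since |xy| ≤ p and the first p symbols of s are all a's, y = a^k for some k with 1 ≤ k ≤ p.

Take i = 2: t = xy²z = a^(p + k) b a^p b.
Suppose t = uu for some string u. The string t contains exactly two b's and ends in b, so u contains exactly one b and ends in b; hence u = a^j b for some j, and uu = a^j b a^j b. Comparing with t = a^(p + k) b a^p b forces j = p + k (first block) and j = p (second block), which is impossible since k ≥ 1. So t ∉ L.

This contradicts the pumping lemma, which requires xy^i z ∈ L for all i ≥ 0.
Hence L = {ww : w ∈ {a,b}*} is not regular. ∎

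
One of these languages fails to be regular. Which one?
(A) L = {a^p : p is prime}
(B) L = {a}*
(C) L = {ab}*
(A) {a^p : p is prime}

(A) L = {a^p : p is prime} is NOT regular.

The pumping lemma can be used to prove this:
After pumping, the length becomes composite

The other languages are regular because they can be recognized by finite automata.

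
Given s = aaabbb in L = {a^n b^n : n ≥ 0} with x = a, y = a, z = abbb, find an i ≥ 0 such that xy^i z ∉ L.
i = 3

xy³z = a · aaa · abbb = aaaaabbb; aaaaabbb has 5 a's and 3 b's; 5 ≠ 3, so it is not in L.
(Other choices also work, e.g. i = 0, 2; only i = 1 is guaranteed to stay in L since xy¹z = s.)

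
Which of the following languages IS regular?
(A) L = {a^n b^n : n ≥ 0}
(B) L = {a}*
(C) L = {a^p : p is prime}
(B) {a}*

(B) L = {a}* is regular.

This can be recognized by a finite automaton (DFA/NFA).
Regular expressions like {a}* define regular languages.

The other choices are not regular:
- {a^n b^n : n ≥ 0}: After pumping, the number of a's and b's become unequal
- {a^p : p is prime}: After pumping, the length becomes composite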